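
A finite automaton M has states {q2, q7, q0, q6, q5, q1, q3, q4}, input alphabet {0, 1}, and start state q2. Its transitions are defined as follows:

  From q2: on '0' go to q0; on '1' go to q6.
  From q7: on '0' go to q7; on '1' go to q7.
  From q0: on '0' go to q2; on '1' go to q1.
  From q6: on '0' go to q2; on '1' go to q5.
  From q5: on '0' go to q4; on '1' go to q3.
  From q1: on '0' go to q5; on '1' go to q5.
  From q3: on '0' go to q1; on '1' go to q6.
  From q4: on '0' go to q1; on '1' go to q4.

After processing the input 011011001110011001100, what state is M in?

start at q2
read '0': q2 → q0
read '1': q0 → q1
read '1': q1 → q5
read '0': q5 → q4
read '1': q4 → q4
read '1': q4 → q4
read '0': q4 → q1
read '0': q1 → q5
read '1': q5 → q3
read '1': q3 → q6
read '1': q6 → q5
read '0': q5 → q4
read '0': q4 → q1
read '1': q1 → q5
read '1': q5 → q3
read '0': q3 → q1
read '0': q1 → q5
read '1': q5 → q3
read '1': q3 → q6
read '0': q6 → q2
read '0': q2 → q0

q0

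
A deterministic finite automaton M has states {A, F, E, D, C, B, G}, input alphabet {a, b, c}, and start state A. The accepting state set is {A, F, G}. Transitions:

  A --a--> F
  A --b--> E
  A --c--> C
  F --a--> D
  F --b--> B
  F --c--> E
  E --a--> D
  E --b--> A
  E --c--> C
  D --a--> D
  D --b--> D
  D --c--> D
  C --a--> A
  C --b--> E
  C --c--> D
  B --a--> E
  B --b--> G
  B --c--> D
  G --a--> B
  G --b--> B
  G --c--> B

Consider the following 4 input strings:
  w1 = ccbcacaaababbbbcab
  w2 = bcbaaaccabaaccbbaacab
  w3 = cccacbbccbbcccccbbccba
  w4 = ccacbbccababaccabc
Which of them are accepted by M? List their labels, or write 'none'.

w1: Trace: A -c-> C -c-> D -b-> D -c-> D -a-> D -c-> D -a-> D -a-> D -a-> D -b-> D -a-> D -b-> D -b-> D -b-> D -b-> D -c-> D -a-> D -b-> D  → end D, rejected
w2: Trace: A -b-> E -c-> C -b-> E -a-> D -a-> D -a-> D -c-> D -c-> D -a-> D -b-> D -a-> D -a-> D -c-> D -c-> D -b-> D -b-> D -a-> D -a-> D -c-> D -a-> D -b-> D  → end D, rejected
w3: Trace: A -c-> C -c-> D -c-> D -a-> D -c-> D -b-> D -b-> D -c-> D -c-> D -b-> D -b-> D -c-> D -c-> D -c-> D -c-> D -c-> D -b-> D -b-> D -c-> D -c-> D -b-> D -a-> D  → end D, rejected
w4: Trace: A -c-> C -c-> D -a-> D -c-> D -b-> D -b-> D -c-> D -c-> D -a-> D -b-> D -a-> D -b-> D -a-> D -c-> D -c-> D -a-> D -b-> D -c-> D  → end D, rejected

none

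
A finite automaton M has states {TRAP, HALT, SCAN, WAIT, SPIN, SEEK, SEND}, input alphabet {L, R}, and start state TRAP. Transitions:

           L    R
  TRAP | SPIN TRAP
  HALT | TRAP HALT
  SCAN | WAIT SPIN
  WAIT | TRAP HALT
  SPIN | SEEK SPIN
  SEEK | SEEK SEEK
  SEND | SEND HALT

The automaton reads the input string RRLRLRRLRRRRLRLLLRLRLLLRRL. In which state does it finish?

SEEK

start at TRAP
read 'R': TRAP → TRAP
read 'R': TRAP → TRAP
read 'L': TRAP → SPIN
read 'R': SPIN → SPIN
read 'L': SPIN → SEEK
read 'R': SEEK → SEEK
read 'R': SEEK → SEEK
read 'L': SEEK → SEEK
read 'R': SEEK → SEEK
read 'R': SEEK → SEEK
read 'R': SEEK → SEEK
read 'R': SEEK → SEEK
read 'L': SEEK → SEEK
read 'R': SEEK → SEEK
read 'L': SEEK → SEEK
read 'L': SEEK → SEEK
read 'L': SEEK → SEEK
read 'R': SEEK → SEEK
read 'L': SEEK → SEEK
read 'R': SEEK → SEEK
read 'L': SEEK → SEEK
read 'L': SEEK → SEEK
read 'L': SEEK → SEEK
read 'R': SEEK → SEEK
read 'R': SEEK → SEEK
read 'L': SEEK → SEEK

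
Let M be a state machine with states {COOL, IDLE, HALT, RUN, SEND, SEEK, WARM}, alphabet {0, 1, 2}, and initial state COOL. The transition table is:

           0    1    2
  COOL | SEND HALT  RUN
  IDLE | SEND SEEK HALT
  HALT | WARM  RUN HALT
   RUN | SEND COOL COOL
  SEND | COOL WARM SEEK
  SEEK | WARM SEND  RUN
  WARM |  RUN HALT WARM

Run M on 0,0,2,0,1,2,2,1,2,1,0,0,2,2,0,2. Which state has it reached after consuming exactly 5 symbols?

Trace: COOL -0-> SEND -0-> COOL -2-> RUN -0-> SEND -1-> WARM
After 5 symbols: WARM.

WARM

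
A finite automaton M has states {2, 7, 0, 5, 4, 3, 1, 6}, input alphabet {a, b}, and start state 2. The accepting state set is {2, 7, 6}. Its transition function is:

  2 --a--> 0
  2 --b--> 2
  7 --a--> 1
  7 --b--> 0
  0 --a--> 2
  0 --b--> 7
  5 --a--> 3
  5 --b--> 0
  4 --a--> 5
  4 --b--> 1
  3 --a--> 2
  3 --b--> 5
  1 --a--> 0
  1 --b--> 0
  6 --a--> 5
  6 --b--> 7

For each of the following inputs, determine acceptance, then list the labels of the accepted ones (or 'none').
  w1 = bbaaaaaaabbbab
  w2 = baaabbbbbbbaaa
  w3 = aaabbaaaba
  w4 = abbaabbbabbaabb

w2

w1: Trace: 2 -b-> 2 -b-> 2 -a-> 0 -a-> 2 -a-> 0 -a-> 2 -a-> 0 -a-> 2 -a-> 0 -b-> 7 -b-> 0 -b-> 7 -a-> 1 -b-> 0  → end 0, rejected
w2: Trace: 2 -b-> 2 -a-> 0 -a-> 2 -a-> 0 -b-> 7 -b-> 0 -b-> 7 -b-> 0 -b-> 7 -b-> 0 -b-> 7 -a-> 1 -a-> 0 -a-> 2  → end 2, accepted
w3: Trace: 2 -a-> 0 -a-> 2 -a-> 0 -b-> 7 -b-> 0 -a-> 2 -a-> 0 -a-> 2 -b-> 2 -a-> 0  → end 0, rejected
w4: Trace: 2 -a-> 0 -b-> 7 -b-> 0 -a-> 2 -a-> 0 -b-> 7 -b-> 0 -b-> 7 -a-> 1 -b-> 0 -b-> 7 -a-> 1 -a-> 0 -b-> 7 -b-> 0  → end 0, rejected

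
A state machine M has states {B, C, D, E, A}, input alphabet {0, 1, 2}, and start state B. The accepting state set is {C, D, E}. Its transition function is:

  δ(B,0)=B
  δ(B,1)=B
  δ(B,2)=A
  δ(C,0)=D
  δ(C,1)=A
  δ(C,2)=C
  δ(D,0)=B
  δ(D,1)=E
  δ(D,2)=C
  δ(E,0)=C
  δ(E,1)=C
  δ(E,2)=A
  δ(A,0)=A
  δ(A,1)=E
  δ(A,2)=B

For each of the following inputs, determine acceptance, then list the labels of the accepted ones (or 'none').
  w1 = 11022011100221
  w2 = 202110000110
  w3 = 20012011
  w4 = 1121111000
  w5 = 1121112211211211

w1:
  start at B
  read '1': B → B
  read '1': B → B
  read '0': B → B
  read '2': B → A
  read '2': A → B
  read '0': B → B
  read '1': B → B
  read '1': B → B
  read '1': B → B
  read '0': B → B
  read '0': B → B
  read '2': B → A
  read '2': A → B
  read '1': B → B
  end B, rejected
w2:
  start at B
  read '2': B → A
  read '0': A → A
  read '2': A → B
  read '1': B → B
  read '1': B → B
  read '0': B → B
  read '0': B → B
  read '0': B → B
  read '0': B → B
  read '1': B → B
  read '1': B → B
  read '0': B → B
  end B, rejected
w3:
  start at B
  read '2': B → A
  read '0': A → A
  read '0': A → A
  read '1': A → E
  read '2': E → A
  read '0': A → A
  read '1': A → E
  read '1': E → C
  end C, accepted
w4:
  start at B
  read '1': B → B
  read '1': B → B
  read '2': B → A
  read '1': A → E
  read '1': E → C
  read '1': C → A
  read '1': A → E
  read '0': E → C
  read '0': C → D
  read '0': D → B
  end B, rejected
w5:
  start at B
  read '1': B → B
  read '1': B → B
  read '2': B → A
  read '1': A → E
  read '1': E → C
  read '1': C → A
  read '2': A → B
  read '2': B → A
  read '1': A → E
  read '1': E → C
  read '2': C → C
  read '1': C → A
  read '1': A → E
  read '2': E → A
  read '1': A → E
  read '1': E → C
  end C, accepted

w3, w5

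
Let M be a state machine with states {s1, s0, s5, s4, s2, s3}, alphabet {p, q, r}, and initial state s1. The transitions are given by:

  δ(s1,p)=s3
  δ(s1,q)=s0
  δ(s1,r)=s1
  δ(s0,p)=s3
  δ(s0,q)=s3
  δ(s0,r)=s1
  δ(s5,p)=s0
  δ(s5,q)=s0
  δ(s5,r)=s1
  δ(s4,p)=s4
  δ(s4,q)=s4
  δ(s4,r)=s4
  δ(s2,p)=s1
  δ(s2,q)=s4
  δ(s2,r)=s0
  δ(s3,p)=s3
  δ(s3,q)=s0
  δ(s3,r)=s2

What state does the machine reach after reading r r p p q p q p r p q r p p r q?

Trace: s1 -r-> s1 -r-> s1 -p-> s3 -p-> s3 -q-> s0 -p-> s3 -q-> s0 -p-> s3 -r-> s2 -p-> s1 -q-> s0 -r-> s1 -p-> s3 -p-> s3 -r-> s2 -q-> s4

s4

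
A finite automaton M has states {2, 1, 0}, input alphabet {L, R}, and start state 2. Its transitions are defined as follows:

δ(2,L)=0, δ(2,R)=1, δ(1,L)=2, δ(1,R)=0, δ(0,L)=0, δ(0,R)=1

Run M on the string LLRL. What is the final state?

2

2 → 0 → 0 → 1 → 2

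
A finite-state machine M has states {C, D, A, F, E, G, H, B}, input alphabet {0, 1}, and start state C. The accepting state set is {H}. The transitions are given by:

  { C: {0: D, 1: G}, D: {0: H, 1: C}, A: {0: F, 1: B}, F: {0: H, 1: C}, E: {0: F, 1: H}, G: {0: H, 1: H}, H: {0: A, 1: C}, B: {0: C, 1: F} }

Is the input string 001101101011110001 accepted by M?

C → D → H → C → G → H → C → G → H → C → D → C → G → H → C → D → H → A → B
End state B is not accepting.

No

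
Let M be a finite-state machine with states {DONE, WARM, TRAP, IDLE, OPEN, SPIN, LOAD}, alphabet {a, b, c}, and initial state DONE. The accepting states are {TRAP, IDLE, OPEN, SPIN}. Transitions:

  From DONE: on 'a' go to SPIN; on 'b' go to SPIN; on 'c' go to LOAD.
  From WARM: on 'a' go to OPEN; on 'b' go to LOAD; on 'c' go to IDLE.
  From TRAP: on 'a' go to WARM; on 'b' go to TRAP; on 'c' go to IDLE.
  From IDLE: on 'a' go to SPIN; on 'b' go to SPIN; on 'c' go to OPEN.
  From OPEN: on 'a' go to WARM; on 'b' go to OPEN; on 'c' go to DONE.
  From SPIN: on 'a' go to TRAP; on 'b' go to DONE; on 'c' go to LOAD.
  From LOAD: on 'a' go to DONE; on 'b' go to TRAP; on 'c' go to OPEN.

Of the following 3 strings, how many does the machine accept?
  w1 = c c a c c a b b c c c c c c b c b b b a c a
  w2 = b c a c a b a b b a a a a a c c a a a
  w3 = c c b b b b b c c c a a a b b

2

w1: DONE → LOAD → OPEN → WARM → IDLE → OPEN → WARM → LOAD → TRAP → IDLE → OPEN → DONE → LOAD → OPEN → DONE → SPIN → LOAD → TRAP → TRAP → TRAP → WARM → IDLE → SPIN  → end SPIN, accepted
w2: DONE → SPIN → LOAD → DONE → LOAD → DONE → SPIN → TRAP → TRAP → TRAP → WARM → OPEN → WARM → OPEN → WARM → IDLE → OPEN → WARM → OPEN → WARM  → end WARM, rejected
w3: DONE → LOAD → OPEN → OPEN → OPEN → OPEN → OPEN → OPEN → DONE → LOAD → OPEN → WARM → OPEN → WARM → LOAD → TRAP  → end TRAP, accepted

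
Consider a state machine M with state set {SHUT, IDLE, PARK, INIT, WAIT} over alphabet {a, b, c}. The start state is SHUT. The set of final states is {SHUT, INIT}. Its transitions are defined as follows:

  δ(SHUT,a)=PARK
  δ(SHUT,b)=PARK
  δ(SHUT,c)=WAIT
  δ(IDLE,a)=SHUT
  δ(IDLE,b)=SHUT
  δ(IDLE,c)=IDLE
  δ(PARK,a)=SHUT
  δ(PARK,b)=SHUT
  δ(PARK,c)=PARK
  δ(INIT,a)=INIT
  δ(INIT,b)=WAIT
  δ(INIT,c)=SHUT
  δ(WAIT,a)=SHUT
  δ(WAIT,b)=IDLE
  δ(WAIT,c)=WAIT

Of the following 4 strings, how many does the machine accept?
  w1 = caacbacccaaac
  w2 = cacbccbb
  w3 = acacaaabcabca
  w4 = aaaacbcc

1

w1:
  start at SHUT
  read 'c': SHUT → WAIT
  read 'a': WAIT → SHUT
  read 'a': SHUT → PARK
  read 'c': PARK → PARK
  read 'b': PARK → SHUT
  read 'a': SHUT → PARK
  read 'c': PARK → PARK
  read 'c': PARK → PARK
  read 'c': PARK → PARK
  read 'a': PARK → SHUT
  read 'a': SHUT → PARK
  read 'a': PARK → SHUT
  read 'c': SHUT → WAIT
  end WAIT, rejected
w2:
  start at SHUT
  read 'c': SHUT → WAIT
  read 'a': WAIT → SHUT
  read 'c': SHUT → WAIT
  read 'b': WAIT → IDLE
  read 'c': IDLE → IDLE
  read 'c': IDLE → IDLE
  read 'b': IDLE → SHUT
  read 'b': SHUT → PARK
  end PARK, rejected
w3:
  start at SHUT
  read 'a': SHUT → PARK
  read 'c': PARK → PARK
  read 'a': PARK → SHUT
  read 'c': SHUT → WAIT
  read 'a': WAIT → SHUT
  read 'a': SHUT → PARK
  read 'a': PARK → SHUT
  read 'b': SHUT → PARK
  read 'c': PARK → PARK
  read 'a': PARK → SHUT
  read 'b': SHUT → PARK
  read 'c': PARK → PARK
  read 'a': PARK → SHUT
  end SHUT, accepted
w4:
  start at SHUT
  read 'a': SHUT → PARK
  read 'a': PARK → SHUT
  read 'a': SHUT → PARK
  read 'a': PARK → SHUT
  read 'c': SHUT → WAIT
  read 'b': WAIT → IDLE
  read 'c': IDLE → IDLE
  read 'c': IDLE → IDLE
  end IDLE, rejected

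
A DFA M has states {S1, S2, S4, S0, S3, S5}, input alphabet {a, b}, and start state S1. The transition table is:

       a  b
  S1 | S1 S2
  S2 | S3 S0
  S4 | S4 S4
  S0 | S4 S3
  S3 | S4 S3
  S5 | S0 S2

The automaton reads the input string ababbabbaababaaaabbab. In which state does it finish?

S4

start at S1
read 'a': S1 → S1
read 'b': S1 → S2
read 'a': S2 → S3
read 'b': S3 → S3
read 'b': S3 → S3
read 'a': S3 → S4
read 'b': S4 → S4
read 'b': S4 → S4
read 'a': S4 → S4
read 'a': S4 → S4
read 'b': S4 → S4
read 'a': S4 → S4
read 'b': S4 → S4
read 'a': S4 → S4
read 'a': S4 → S4
read 'a': S4 → S4
read 'a': S4 → S4
read 'b': S4 → S4
read 'b': S4 → S4
read 'a': S4 → S4
read 'b': S4 → S4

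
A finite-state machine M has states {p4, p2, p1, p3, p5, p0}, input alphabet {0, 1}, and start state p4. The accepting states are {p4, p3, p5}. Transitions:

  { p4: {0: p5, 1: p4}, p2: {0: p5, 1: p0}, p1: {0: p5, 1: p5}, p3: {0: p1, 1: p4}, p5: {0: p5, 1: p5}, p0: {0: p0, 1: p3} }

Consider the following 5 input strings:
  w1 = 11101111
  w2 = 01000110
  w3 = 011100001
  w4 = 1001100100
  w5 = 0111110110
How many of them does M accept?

w1: Trace: p4 -1-> p4 -1-> p4 -1-> p4 -0-> p5 -1-> p5 -1-> p5 -1-> p5 -1-> p5  → end p5, accepted
w2: Trace: p4 -0-> p5 -1-> p5 -0-> p5 -0-> p5 -0-> p5 -1-> p5 -1-> p5 -0-> p5  → end p5, accepted
w3: Trace: p4 -0-> p5 -1-> p5 -1-> p5 -1-> p5 -0-> p5 -0-> p5 -0-> p5 -0-> p5 -1-> p5  → end p5, accepted
w4: Trace: p4 -1-> p4 -0-> p5 -0-> p5 -1-> p5 -1-> p5 -0-> p5 -0-> p5 -1-> p5 -0-> p5 -0-> p5  → end p5, accepted
w5: Trace: p4 -0-> p5 -1-> p5 -1-> p5 -1-> p5 -1-> p5 -1-> p5 -0-> p5 -1-> p5 -1-> p5 -0-> p5  → end p5, accepted

5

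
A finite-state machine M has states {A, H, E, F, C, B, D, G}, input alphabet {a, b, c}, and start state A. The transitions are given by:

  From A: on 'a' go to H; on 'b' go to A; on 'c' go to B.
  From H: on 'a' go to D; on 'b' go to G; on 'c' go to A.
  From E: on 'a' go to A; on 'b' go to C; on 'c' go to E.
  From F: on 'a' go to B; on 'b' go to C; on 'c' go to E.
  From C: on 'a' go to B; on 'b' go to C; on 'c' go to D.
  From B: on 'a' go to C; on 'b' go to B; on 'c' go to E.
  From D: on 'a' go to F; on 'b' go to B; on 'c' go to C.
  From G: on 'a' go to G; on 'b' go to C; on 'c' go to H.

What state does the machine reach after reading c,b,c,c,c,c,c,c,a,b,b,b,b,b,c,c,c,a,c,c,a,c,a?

A → B → B → E → E → E → E → E → E → A → A → A → A → A → A → B → E → E → A → B → E → A → B → C

C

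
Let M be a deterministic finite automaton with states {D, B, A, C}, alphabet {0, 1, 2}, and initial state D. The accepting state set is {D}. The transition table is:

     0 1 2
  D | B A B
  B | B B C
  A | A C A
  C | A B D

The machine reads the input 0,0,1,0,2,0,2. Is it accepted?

No

D → B → B → B → B → C → A → A
End state A is not accepting.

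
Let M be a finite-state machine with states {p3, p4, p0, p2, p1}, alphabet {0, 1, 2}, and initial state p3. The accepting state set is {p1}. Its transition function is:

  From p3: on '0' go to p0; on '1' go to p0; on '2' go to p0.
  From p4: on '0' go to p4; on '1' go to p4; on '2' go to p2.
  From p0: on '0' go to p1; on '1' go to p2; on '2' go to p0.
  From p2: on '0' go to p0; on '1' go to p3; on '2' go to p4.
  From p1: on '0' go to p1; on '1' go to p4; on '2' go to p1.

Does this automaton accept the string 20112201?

No

start at p3
read '2': p3 → p0
read '0': p0 → p1
read '1': p1 → p4
read '1': p4 → p4
read '2': p4 → p2
read '2': p2 → p4
read '0': p4 → p4
read '1': p4 → p4
End state p4 is not accepting.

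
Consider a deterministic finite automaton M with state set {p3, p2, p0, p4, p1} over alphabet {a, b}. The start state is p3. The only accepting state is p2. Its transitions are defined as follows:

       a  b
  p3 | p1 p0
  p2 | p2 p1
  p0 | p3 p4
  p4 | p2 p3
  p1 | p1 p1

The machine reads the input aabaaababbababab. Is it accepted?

start at p3
read 'a': p3 → p1
read 'a': p1 → p1
read 'b': p1 → p1
read 'a': p1 → p1
read 'a': p1 → p1
read 'a': p1 → p1
read 'b': p1 → p1
read 'a': p1 → p1
read 'b': p1 → p1
read 'b': p1 → p1
read 'a': p1 → p1
read 'b': p1 → p1
read 'a': p1 → p1
read 'b': p1 → p1
read 'a': p1 → p1
read 'b': p1 → p1
End state p1 is not accepting.

No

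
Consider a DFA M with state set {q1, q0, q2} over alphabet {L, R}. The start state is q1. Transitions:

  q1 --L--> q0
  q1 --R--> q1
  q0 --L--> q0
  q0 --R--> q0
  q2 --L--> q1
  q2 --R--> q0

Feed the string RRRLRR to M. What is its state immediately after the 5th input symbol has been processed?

start at q1
read 'R': q1 → q1
read 'R': q1 → q1
read 'R': q1 → q1
read 'L': q1 → q0
read 'R': q0 → q0
After 5 symbols: q0.

q0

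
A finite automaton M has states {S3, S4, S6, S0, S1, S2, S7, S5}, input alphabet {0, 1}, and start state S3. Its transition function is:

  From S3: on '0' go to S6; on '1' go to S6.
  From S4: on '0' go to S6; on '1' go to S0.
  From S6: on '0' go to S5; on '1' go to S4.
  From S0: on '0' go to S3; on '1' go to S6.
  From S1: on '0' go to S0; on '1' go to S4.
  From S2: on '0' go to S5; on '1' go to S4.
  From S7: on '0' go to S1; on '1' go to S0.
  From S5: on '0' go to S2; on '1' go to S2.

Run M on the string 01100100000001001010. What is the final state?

start at S3
read '0': S3 → S6
read '1': S6 → S4
read '1': S4 → S0
read '0': S0 → S3
read '0': S3 → S6
read '1': S6 → S4
read '0': S4 → S6
read '0': S6 → S5
read '0': S5 → S2
read '0': S2 → S5
read '0': S5 → S2
read '0': S2 → S5
read '0': S5 → S2
read '1': S2 → S4
read '0': S4 → S6
read '0': S6 → S5
read '1': S5 → S2
read '0': S2 → S5
read '1': S5 → S2
read '0': S2 → S5

S5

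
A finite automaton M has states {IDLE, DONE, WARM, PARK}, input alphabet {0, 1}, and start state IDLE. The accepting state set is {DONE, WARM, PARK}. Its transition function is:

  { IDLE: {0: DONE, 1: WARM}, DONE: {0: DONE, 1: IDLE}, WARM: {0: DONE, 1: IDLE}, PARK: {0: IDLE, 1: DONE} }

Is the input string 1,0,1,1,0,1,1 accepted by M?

Trace: IDLE -1-> WARM -0-> DONE -1-> IDLE -1-> WARM -0-> DONE -1-> IDLE -1-> WARM
End state WARM is accepting.

Yes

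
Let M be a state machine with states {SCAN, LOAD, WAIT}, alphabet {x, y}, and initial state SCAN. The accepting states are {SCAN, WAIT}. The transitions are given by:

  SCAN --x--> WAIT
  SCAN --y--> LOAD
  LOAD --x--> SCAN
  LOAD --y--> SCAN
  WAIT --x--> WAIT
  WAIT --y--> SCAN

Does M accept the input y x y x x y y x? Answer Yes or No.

start at SCAN
read 'y': SCAN → LOAD
read 'x': LOAD → SCAN
read 'y': SCAN → LOAD
read 'x': LOAD → SCAN
read 'x': SCAN → WAIT
read 'y': WAIT → SCAN
read 'y': SCAN → LOAD
read 'x': LOAD → SCAN
End state SCAN is accepting.

Yes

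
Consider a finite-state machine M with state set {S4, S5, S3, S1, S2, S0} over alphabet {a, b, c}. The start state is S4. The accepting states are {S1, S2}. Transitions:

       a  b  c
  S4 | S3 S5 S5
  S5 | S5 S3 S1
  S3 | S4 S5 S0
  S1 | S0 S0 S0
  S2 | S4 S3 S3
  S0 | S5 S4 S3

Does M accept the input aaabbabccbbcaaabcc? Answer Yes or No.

Trace: S4 -a-> S3 -a-> S4 -a-> S3 -b-> S5 -b-> S3 -a-> S4 -b-> S5 -c-> S1 -c-> S0 -b-> S4 -b-> S5 -c-> S1 -a-> S0 -a-> S5 -a-> S5 -b-> S3 -c-> S0 -c-> S3
End state S3 is not accepting.

No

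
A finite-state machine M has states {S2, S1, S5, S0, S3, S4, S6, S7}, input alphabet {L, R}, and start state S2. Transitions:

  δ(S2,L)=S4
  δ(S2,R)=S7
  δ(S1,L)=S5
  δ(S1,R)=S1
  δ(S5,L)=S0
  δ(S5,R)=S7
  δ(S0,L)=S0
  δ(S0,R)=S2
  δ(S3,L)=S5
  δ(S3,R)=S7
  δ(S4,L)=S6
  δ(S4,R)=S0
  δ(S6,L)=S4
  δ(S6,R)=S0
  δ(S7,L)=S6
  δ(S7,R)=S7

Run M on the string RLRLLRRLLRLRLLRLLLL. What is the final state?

S0

start at S2
read 'R': S2 → S7
read 'L': S7 → S6
read 'R': S6 → S0
read 'L': S0 → S0
read 'L': S0 → S0
read 'R': S0 → S2
read 'R': S2 → S7
read 'L': S7 → S6
read 'L': S6 → S4
read 'R': S4 → S0
read 'L': S0 → S0
read 'R': S0 → S2
read 'L': S2 → S4
read 'L': S4 → S6
read 'R': S6 → S0
read 'L': S0 → S0
read 'L': S0 → S0
read 'L': S0 → S0
read 'L': S0 → S0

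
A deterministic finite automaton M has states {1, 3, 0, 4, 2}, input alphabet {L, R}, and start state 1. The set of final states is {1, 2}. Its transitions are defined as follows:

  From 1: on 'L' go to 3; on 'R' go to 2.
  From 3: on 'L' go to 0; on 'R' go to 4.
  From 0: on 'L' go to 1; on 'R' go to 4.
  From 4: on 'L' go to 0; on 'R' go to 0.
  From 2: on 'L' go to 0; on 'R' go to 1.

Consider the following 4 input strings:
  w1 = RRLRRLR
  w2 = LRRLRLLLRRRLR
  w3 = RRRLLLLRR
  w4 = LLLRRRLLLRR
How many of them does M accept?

1

w1: 1 → 2 → 1 → 3 → 4 → 0 → 1 → 2  → end 2, accepted
w2: 1 → 3 → 4 → 0 → 1 → 2 → 0 → 1 → 3 → 4 → 0 → 4 → 0 → 4  → end 4, rejected
w3: 1 → 2 → 1 → 2 → 0 → 1 → 3 → 0 → 4 → 0  → end 0, rejected
w4: 1 → 3 → 0 → 1 → 2 → 1 → 2 → 0 → 1 → 3 → 4 → 0  → end 0, rejected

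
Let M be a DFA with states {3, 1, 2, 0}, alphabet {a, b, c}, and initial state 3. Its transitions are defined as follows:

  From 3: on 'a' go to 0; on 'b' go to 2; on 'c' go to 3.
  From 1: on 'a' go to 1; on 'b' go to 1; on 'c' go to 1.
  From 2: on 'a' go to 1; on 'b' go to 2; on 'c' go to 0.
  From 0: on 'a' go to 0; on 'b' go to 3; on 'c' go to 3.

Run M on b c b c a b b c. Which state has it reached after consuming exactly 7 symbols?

2

Trace: 3 -b-> 2 -c-> 0 -b-> 3 -c-> 3 -a-> 0 -b-> 3 -b-> 2
After 7 symbols: 2.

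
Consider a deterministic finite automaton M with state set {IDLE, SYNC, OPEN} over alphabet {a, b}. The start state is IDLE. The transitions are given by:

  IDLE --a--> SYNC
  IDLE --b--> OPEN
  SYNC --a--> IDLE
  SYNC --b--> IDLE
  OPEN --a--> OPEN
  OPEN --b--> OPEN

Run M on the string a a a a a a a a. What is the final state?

IDLE

Trace: IDLE -a-> SYNC -a-> IDLE -a-> SYNC -a-> IDLE -a-> SYNC -a-> IDLE -a-> SYNC -a-> IDLE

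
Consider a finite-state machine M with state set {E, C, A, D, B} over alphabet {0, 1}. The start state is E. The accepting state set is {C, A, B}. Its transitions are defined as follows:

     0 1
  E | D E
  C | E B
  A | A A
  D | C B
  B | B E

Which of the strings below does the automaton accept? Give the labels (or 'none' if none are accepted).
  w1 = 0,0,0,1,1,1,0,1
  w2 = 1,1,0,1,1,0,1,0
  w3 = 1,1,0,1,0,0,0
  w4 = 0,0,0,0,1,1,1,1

w1, w2, w3

w1: Trace: E -0-> D -0-> C -0-> E -1-> E -1-> E -1-> E -0-> D -1-> B  → end B, accepted
w2: Trace: E -1-> E -1-> E -0-> D -1-> B -1-> E -0-> D -1-> B -0-> B  → end B, accepted
w3: Trace: E -1-> E -1-> E -0-> D -1-> B -0-> B -0-> B -0-> B  → end B, accepted
w4: Trace: E -0-> D -0-> C -0-> E -0-> D -1-> B -1-> E -1-> E -1-> E  → end E, rejected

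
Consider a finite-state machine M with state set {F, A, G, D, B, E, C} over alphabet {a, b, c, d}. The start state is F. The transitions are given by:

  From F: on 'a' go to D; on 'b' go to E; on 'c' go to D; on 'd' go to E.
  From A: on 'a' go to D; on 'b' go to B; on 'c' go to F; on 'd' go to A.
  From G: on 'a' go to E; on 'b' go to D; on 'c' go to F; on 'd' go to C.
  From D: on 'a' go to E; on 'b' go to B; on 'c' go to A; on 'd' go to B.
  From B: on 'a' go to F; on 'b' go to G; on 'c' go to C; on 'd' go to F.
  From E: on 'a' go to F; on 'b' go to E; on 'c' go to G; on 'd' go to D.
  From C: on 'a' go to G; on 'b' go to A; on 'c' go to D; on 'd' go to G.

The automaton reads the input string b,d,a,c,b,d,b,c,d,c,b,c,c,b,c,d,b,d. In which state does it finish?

start at F
read 'b': F → E
read 'd': E → D
read 'a': D → E
read 'c': E → G
read 'b': G → D
read 'd': D → B
read 'b': B → G
read 'c': G → F
read 'd': F → E
read 'c': E → G
read 'b': G → D
read 'c': D → A
read 'c': A → F
read 'b': F → E
read 'c': E → G
read 'd': G → C
read 'b': C → A
read 'd': A → A

A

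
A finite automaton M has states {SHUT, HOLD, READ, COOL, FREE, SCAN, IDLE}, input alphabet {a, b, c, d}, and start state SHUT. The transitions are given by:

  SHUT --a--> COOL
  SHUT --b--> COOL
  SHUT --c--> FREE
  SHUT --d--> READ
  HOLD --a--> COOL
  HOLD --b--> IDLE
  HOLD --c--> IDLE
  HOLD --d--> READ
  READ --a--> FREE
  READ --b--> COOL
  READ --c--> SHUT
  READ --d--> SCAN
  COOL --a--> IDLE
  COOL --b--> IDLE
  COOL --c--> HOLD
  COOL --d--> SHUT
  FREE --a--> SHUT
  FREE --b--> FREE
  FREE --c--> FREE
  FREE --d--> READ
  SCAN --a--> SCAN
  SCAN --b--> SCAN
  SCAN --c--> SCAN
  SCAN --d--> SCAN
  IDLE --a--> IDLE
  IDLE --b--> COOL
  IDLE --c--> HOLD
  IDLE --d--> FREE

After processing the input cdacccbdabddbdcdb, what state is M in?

SCAN

start at SHUT
read 'c': SHUT → FREE
read 'd': FREE → READ
read 'a': READ → FREE
read 'c': FREE → FREE
read 'c': FREE → FREE
read 'c': FREE → FREE
read 'b': FREE → FREE
read 'd': FREE → READ
read 'a': READ → FREE
read 'b': FREE → FREE
read 'd': FREE → READ
read 'd': READ → SCAN
read 'b': SCAN → SCAN
read 'd': SCAN → SCAN
read 'c': SCAN → SCAN
read 'd': SCAN → SCAN
read 'b': SCAN → SCAN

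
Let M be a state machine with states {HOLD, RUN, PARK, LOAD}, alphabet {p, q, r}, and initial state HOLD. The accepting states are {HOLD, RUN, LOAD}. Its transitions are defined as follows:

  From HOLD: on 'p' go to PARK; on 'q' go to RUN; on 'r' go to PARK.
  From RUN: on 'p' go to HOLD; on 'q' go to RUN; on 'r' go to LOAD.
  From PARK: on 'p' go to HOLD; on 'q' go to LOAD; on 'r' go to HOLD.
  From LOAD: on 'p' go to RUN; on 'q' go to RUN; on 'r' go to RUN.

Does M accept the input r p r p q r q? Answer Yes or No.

Yes

Trace: HOLD -r-> PARK -p-> HOLD -r-> PARK -p-> HOLD -q-> RUN -r-> LOAD -q-> RUN
End state RUN is accepting.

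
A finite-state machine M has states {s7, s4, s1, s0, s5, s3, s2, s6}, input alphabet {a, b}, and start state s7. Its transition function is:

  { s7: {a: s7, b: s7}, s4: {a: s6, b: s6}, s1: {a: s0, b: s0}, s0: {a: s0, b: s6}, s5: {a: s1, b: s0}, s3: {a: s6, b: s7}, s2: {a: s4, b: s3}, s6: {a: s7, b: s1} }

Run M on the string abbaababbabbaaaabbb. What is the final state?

s7

s7 → s7 → s7 → s7 → s7 → s7 → s7 → s7 → s7 → s7 → s7 → s7 → s7 → s7 → s7 → s7 → s7 → s7 → s7 → s7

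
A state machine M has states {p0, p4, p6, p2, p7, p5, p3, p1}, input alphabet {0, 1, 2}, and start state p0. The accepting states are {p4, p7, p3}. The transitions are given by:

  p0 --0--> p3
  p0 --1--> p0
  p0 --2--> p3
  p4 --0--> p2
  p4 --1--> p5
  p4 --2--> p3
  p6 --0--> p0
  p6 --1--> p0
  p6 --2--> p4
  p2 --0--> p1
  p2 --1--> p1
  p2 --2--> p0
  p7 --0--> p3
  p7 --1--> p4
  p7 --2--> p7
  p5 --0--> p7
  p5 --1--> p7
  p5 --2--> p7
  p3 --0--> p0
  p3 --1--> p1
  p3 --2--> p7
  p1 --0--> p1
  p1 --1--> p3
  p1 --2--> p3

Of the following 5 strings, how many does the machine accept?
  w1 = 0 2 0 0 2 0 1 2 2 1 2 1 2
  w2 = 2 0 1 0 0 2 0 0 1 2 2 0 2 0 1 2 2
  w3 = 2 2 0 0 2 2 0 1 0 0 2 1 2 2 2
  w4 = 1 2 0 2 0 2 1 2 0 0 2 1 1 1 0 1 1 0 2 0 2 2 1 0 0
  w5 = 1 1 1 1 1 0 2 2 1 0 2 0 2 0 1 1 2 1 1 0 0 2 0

w1: p0 → p3 → p7 → p3 → p0 → p3 → p0 → p0 → p3 → p7 → p4 → p3 → p1 → p3  → end p3, accepted
w2: p0 → p3 → p0 → p0 → p3 → p0 → p3 → p0 → p3 → p1 → p3 → p7 → p3 → p7 → p3 → p1 → p3 → p7  → end p7, accepted
w3: p0 → p3 → p7 → p3 → p0 → p3 → p7 → p3 → p1 → p1 → p1 → p3 → p1 → p3 → p7 → p7  → end p7, accepted
w4: p0 → p0 → p3 → p0 → p3 → p0 → p3 → p1 → p3 → p0 → p3 → p7 → p4 → p5 → p7 → p3 → p1 → p3 → p0 → p3 → p0 → p3 → p7 → p4 → p2 → p1  → end p1, rejected
w5: p0 → p0 → p0 → p0 → p0 → p0 → p3 → p7 → p7 → p4 → p2 → p0 → p3 → p7 → p3 → p1 → p3 → p7 → p4 → p5 → p7 → p3 → p7 → p3  → end p3, accepted

4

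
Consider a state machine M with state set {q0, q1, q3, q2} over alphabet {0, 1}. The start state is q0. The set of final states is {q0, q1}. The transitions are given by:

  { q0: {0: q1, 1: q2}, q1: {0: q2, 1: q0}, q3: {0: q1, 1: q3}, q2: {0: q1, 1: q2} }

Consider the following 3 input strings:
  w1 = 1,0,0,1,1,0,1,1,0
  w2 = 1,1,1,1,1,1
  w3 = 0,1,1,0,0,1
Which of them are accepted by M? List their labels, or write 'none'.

w1

w1: q0 → q2 → q1 → q2 → q2 → q2 → q1 → q0 → q2 → q1  → end q1, accepted
w2: q0 → q2 → q2 → q2 → q2 → q2 → q2  → end q2, rejected
w3: q0 → q1 → q0 → q2 → q1 → q2 → q2  → end q2, rejected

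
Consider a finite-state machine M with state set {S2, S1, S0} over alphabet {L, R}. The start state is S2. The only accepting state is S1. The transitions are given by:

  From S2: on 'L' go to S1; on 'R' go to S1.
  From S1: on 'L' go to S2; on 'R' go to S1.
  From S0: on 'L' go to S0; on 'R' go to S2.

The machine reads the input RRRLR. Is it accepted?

Yes

start at S2
read 'R': S2 → S1
read 'R': S1 → S1
read 'R': S1 → S1
read 'L': S1 → S2
read 'R': S2 → S1
End state S1 is accepting.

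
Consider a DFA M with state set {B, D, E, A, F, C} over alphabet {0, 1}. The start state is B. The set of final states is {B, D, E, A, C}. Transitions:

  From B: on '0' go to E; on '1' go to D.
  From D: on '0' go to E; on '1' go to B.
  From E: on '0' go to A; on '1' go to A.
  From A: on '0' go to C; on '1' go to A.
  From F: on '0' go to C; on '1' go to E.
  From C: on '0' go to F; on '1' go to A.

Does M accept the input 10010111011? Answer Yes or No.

Yes

start at B
read '1': B → D
read '0': D → E
read '0': E → A
read '1': A → A
read '0': A → C
read '1': C → A
read '1': A → A
read '1': A → A
read '0': A → C
read '1': C → A
read '1': A → A
End state A is accepting.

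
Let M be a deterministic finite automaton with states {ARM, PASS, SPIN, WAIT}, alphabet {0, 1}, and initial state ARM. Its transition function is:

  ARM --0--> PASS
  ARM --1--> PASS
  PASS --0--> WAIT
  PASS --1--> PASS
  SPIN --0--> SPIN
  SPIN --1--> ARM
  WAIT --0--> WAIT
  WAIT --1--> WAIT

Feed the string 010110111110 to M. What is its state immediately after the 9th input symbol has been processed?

start at ARM
read '0': ARM → PASS
read '1': PASS → PASS
read '0': PASS → WAIT
read '1': WAIT → WAIT
read '1': WAIT → WAIT
read '0': WAIT → WAIT
read '1': WAIT → WAIT
read '1': WAIT → WAIT
read '1': WAIT → WAIT
After 9 symbols: WAIT.

WAIT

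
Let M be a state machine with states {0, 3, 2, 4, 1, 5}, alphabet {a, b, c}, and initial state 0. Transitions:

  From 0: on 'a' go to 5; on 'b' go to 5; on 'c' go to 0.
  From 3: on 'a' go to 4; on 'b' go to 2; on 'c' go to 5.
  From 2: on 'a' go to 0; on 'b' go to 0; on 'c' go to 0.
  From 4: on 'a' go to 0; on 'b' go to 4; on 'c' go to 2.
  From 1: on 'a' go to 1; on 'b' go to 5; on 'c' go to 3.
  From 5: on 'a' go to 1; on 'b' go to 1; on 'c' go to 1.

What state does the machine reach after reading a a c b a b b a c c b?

Trace: 0 -a-> 5 -a-> 1 -c-> 3 -b-> 2 -a-> 0 -b-> 5 -b-> 1 -a-> 1 -c-> 3 -c-> 5 -b-> 1

1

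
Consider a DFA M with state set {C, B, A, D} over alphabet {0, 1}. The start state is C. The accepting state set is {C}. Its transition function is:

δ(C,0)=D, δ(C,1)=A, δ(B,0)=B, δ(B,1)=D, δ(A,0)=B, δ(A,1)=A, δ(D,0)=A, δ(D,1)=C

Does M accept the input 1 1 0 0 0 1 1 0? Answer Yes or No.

No

start at C
read '1': C → A
read '1': A → A
read '0': A → B
read '0': B → B
read '0': B → B
read '1': B → D
read '1': D → C
read '0': C → D
End state D is not accepting.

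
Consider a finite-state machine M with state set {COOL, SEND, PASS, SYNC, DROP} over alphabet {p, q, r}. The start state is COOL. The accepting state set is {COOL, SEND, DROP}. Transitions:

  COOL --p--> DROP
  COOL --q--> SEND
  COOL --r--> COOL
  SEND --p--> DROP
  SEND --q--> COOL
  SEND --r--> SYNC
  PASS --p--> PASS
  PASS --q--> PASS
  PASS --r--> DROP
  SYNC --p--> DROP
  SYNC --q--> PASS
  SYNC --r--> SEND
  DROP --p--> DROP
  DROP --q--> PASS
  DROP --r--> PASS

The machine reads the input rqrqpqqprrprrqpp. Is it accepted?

No

Trace: COOL -r-> COOL -q-> SEND -r-> SYNC -q-> PASS -p-> PASS -q-> PASS -q-> PASS -p-> PASS -r-> DROP -r-> PASS -p-> PASS -r-> DROP -r-> PASS -q-> PASS -p-> PASS -p-> PASS
End state PASS is not accepting.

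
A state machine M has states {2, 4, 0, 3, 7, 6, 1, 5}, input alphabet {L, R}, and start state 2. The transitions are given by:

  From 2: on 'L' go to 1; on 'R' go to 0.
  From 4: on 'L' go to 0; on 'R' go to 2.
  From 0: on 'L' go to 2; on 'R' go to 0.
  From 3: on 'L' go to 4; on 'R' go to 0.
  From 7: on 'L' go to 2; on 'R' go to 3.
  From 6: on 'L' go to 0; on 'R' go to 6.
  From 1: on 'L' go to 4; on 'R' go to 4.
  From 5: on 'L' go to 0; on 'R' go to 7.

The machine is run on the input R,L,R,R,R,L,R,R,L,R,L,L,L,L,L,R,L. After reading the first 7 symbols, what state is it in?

0

2 → 0 → 2 → 0 → 0 → 0 → 2 → 0
After 7 symbols: 0.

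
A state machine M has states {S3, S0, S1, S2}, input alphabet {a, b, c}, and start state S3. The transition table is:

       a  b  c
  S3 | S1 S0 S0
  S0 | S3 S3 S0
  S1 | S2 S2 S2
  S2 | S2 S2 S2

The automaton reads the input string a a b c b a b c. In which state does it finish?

S3 → S1 → S2 → S2 → S2 → S2 → S2 → S2 → S2

S2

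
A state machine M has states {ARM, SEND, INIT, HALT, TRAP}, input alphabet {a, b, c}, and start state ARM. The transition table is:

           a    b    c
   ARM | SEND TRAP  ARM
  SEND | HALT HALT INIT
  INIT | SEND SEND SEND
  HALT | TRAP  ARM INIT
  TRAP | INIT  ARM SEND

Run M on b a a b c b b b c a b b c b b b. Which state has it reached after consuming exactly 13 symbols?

Trace: ARM -b-> TRAP -a-> INIT -a-> SEND -b-> HALT -c-> INIT -b-> SEND -b-> HALT -b-> ARM -c-> ARM -a-> SEND -b-> HALT -b-> ARM -c-> ARM
After 13 symbols: ARM.

ARM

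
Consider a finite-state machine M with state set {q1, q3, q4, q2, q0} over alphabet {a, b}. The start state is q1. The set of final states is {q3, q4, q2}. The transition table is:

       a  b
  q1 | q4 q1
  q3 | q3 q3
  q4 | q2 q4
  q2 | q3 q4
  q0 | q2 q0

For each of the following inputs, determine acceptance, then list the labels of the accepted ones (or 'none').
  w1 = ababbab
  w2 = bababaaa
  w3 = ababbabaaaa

w1, w2, w3

w1: Trace: q1 -a-> q4 -b-> q4 -a-> q2 -b-> q4 -b-> q4 -a-> q2 -b-> q4  → end q4, accepted
w2: Trace: q1 -b-> q1 -a-> q4 -b-> q4 -a-> q2 -b-> q4 -a-> q2 -a-> q3 -a-> q3  → end q3, accepted
w3: Trace: q1 -a-> q4 -b-> q4 -a-> q2 -b-> q4 -b-> q4 -a-> q2 -b-> q4 -a-> q2 -a-> q3 -a-> q3 -a-> q3  → end q3, accepted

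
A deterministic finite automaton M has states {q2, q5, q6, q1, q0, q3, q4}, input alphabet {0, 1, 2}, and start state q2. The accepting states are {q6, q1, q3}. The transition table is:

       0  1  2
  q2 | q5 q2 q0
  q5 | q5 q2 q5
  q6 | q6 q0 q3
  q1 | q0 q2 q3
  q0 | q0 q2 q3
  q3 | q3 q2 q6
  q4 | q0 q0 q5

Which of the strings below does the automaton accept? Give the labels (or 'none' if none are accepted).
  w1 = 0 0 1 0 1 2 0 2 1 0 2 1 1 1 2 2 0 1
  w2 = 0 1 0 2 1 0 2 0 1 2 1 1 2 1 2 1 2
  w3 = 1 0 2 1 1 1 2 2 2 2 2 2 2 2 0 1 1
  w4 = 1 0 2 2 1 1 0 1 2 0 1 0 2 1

none

w1: Trace: q2 -0-> q5 -0-> q5 -1-> q2 -0-> q5 -1-> q2 -2-> q0 -0-> q0 -2-> q3 -1-> q2 -0-> q5 -2-> q5 -1-> q2 -1-> q2 -1-> q2 -2-> q0 -2-> q3 -0-> q3 -1-> q2  → end q2, rejected
w2: Trace: q2 -0-> q5 -1-> q2 -0-> q5 -2-> q5 -1-> q2 -0-> q5 -2-> q5 -0-> q5 -1-> q2 -2-> q0 -1-> q2 -1-> q2 -2-> q0 -1-> q2 -2-> q0 -1-> q2 -2-> q0  → end q0, rejected
w3: Trace: q2 -1-> q2 -0-> q5 -2-> q5 -1-> q2 -1-> q2 -1-> q2 -2-> q0 -2-> q3 -2-> q6 -2-> q3 -2-> q6 -2-> q3 -2-> q6 -2-> q3 -0-> q3 -1-> q2 -1-> q2  → end q2, rejected
w4: Trace: q2 -1-> q2 -0-> q5 -2-> q5 -2-> q5 -1-> q2 -1-> q2 -0-> q5 -1-> q2 -2-> q0 -0-> q0 -1-> q2 -0-> q5 -2-> q5 -1-> q2  → end q2, rejected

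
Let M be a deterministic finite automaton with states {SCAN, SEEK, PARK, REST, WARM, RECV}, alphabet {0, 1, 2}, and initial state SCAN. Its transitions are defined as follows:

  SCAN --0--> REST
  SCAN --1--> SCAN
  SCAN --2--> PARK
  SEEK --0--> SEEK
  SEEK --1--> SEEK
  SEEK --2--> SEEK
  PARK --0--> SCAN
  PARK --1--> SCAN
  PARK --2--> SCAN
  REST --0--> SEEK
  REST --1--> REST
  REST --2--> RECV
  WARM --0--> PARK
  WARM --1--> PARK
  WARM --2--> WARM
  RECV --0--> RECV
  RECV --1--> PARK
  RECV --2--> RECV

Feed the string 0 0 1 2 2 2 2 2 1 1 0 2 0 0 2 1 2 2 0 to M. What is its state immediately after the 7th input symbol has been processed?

start at SCAN
read '0': SCAN → REST
read '0': REST → SEEK
read '1': SEEK → SEEK
read '2': SEEK → SEEK
read '2': SEEK → SEEK
read '2': SEEK → SEEK
read '2': SEEK → SEEK
After 7 symbols: SEEK.

SEEK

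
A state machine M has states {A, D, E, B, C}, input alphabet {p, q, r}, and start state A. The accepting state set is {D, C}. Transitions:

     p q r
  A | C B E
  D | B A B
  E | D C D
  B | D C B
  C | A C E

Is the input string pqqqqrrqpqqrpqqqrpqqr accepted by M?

No

Trace: A -p-> C -q-> C -q-> C -q-> C -q-> C -r-> E -r-> D -q-> A -p-> C -q-> C -q-> C -r-> E -p-> D -q-> A -q-> B -q-> C -r-> E -p-> D -q-> A -q-> B -r-> B
End state B is not accepting.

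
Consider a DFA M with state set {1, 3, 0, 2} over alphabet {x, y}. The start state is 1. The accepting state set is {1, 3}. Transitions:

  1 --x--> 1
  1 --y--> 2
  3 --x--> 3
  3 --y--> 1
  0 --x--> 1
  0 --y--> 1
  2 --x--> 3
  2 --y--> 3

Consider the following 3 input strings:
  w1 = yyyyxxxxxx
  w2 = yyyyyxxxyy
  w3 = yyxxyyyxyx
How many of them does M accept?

w1:
  start at 1
  read 'y': 1 → 2
  read 'y': 2 → 3
  read 'y': 3 → 1
  read 'y': 1 → 2
  read 'x': 2 → 3
  read 'x': 3 → 3
  read 'x': 3 → 3
  read 'x': 3 → 3
  read 'x': 3 → 3
  read 'x': 3 → 3
  end 3, accepted
w2:
  start at 1
  read 'y': 1 → 2
  read 'y': 2 → 3
  read 'y': 3 → 1
  read 'y': 1 → 2
  read 'y': 2 → 3
  read 'x': 3 → 3
  read 'x': 3 → 3
  read 'x': 3 → 3
  read 'y': 3 → 1
  read 'y': 1 → 2
  end 2, rejected
w3:
  start at 1
  read 'y': 1 → 2
  read 'y': 2 → 3
  read 'x': 3 → 3
  read 'x': 3 → 3
  read 'y': 3 → 1
  read 'y': 1 → 2
  read 'y': 2 → 3
  read 'x': 3 → 3
  read 'y': 3 → 1
  read 'x': 1 → 1
  end 1, accepted

2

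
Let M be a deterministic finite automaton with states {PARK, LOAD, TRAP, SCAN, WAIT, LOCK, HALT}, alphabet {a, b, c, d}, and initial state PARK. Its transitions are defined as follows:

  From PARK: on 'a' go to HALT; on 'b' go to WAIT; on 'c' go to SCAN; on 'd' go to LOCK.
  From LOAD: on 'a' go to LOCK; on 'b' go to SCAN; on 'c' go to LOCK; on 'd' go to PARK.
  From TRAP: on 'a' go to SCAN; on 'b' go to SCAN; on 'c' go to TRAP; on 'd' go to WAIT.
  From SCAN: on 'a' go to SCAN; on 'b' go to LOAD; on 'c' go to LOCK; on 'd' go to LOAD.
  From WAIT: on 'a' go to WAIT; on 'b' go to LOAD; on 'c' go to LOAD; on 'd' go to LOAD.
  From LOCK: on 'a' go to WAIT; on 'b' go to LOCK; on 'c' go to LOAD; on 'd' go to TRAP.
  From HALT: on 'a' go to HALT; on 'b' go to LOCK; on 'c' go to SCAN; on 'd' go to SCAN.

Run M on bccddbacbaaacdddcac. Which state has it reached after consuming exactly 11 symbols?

Trace: PARK -b-> WAIT -c-> LOAD -c-> LOCK -d-> TRAP -d-> WAIT -b-> LOAD -a-> LOCK -c-> LOAD -b-> SCAN -a-> SCAN -a-> SCAN
After 11 symbols: SCAN.

SCAN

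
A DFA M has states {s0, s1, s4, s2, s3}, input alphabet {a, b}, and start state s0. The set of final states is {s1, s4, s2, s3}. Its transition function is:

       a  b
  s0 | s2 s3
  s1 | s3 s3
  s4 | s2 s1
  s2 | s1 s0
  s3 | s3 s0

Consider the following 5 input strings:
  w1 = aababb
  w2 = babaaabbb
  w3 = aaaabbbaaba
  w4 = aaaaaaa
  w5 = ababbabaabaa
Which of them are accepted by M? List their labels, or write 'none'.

w1, w3, w4, w5

w1: Trace: s0 -a-> s2 -a-> s1 -b-> s3 -a-> s3 -b-> s0 -b-> s3  → end s3, accepted
w2: Trace: s0 -b-> s3 -a-> s3 -b-> s0 -a-> s2 -a-> s1 -a-> s3 -b-> s0 -b-> s3 -b-> s0  → end s0, rejected
w3: Trace: s0 -a-> s2 -a-> s1 -a-> s3 -a-> s3 -b-> s0 -b-> s3 -b-> s0 -a-> s2 -a-> s1 -b-> s3 -a-> s3  → end s3, accepted
w4: Trace: s0 -a-> s2 -a-> s1 -a-> s3 -a-> s3 -a-> s3 -a-> s3 -a-> s3  → end s3, accepted
w5: Trace: s0 -a-> s2 -b-> s0 -a-> s2 -b-> s0 -b-> s3 -a-> s3 -b-> s0 -a-> s2 -a-> s1 -b-> s3 -a-> s3 -a-> s3  → end s3, accepted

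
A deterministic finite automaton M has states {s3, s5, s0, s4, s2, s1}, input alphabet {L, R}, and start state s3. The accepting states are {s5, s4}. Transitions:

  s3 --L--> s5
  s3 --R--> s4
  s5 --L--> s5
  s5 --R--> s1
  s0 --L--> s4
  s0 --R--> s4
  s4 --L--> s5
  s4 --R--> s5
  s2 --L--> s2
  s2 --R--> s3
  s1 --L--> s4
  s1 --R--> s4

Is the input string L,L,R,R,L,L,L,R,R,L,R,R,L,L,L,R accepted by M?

s3 → s5 → s5 → s1 → s4 → s5 → s5 → s5 → s1 → s4 → s5 → s1 → s4 → s5 → s5 → s5 → s1
End state s1 is not accepting.

No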